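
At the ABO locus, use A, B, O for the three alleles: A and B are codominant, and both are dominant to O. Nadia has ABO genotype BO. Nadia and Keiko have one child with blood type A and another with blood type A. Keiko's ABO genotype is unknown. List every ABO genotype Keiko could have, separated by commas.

For each candidate genotype of Keiko, check whether crossing it with BO can produce every observed child phenotype.
  AA → possible child types {A, AB} ✓
  AB → possible child types {A, B, AB} ✓
  AO → possible child types {O, A, B, AB} ✓
  BB → possible child types {B} ✗
  BO → possible child types {O, B} ✗
  OO → possible child types {O, B} ✗

AA, AB, AO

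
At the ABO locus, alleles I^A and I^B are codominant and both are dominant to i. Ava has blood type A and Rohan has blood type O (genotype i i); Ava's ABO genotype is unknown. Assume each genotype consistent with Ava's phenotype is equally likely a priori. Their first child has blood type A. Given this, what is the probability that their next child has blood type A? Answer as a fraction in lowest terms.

5/6

Possible genotypes: Ava ∈ {I^A I^A, I^A i}; Rohan ∈ {i i}.
Weight each parental genotype pair by prior × P(type-A child):
  I^A I^A × i i: posterior weight 2/3; P(next child type A) = 1.
  I^A i × i i: posterior weight 1/3; P(next child type A) = 1/2.
Weighted sum = 5/6.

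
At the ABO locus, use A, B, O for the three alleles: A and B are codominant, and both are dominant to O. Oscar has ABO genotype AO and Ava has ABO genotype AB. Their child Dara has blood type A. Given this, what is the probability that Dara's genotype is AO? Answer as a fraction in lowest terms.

1/2

Cross AO × AB → 1/4 AA, 1/4 AB, 1/4 AO, 1/4 BO.
Type-A genotypes among offspring: AA (1/4), AO (1/4); total 1/2.
P(AO | type A) = (1/4) / (1/2) = 1/2.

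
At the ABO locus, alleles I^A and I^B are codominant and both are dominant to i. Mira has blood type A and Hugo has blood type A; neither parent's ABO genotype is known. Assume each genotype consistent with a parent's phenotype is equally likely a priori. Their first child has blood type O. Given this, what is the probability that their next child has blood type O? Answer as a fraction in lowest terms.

Possible genotypes: Mira ∈ {I^A I^A, I^A i}; Hugo ∈ {I^A I^A, I^A i}.
Weight each parental genotype pair by prior × P(type-O child):
  I^A i × I^A i: posterior weight 1; P(next child type O) = 1/4.
Weighted sum = 1/4.

1/4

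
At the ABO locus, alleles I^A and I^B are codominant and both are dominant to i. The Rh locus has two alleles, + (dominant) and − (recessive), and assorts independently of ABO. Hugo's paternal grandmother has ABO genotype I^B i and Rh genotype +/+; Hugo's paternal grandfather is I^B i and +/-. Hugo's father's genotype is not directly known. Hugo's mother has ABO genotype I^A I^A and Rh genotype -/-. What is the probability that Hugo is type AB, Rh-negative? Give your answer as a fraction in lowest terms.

1/8

Hugo's father's ABO genotype from I^B i × I^B i: 1/4 I^B I^B, 1/2 I^B i, 1/4 i i.
Crossing each possibility with the mother I^A I^A and summing P(type AB): 1/4·1 + 1/2·1/2 + 1/4·0 = 1/2.
Similarly for Rh via the father's Rh distribution: P(Rh-) = 1/4.
Independent loci: 1/2 × 1/4 = 1/8.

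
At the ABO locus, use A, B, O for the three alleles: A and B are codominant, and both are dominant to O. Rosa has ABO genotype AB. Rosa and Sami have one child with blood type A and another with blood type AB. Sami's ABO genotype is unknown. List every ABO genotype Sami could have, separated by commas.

For each candidate genotype of Sami, check whether crossing it with AB can produce every observed child phenotype.
  AA → possible child types {A, AB} ✓
  AB → possible child types {A, B, AB} ✓
  AO → possible child types {A, B, AB} ✓
  BB → possible child types {B, AB} ✗
  BO → possible child types {A, B, AB} ✓
  OO → possible child types {A, B} ✗

AA, AB, AO, BO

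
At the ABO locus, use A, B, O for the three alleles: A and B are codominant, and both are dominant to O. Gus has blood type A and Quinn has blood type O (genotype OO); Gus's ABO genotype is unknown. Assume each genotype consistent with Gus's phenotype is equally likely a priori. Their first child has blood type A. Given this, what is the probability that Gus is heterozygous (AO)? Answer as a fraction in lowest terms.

Possible genotypes: Gus ∈ {AA, AO}; Quinn ∈ {OO}.
Weight each parental genotype pair by prior × P(type-A child):
  AA × OO: posterior weight 2/3.
  AO × OO: posterior weight 1/3.
Sum the posterior weight over pairs where Gus is AO: 1/3.

1/3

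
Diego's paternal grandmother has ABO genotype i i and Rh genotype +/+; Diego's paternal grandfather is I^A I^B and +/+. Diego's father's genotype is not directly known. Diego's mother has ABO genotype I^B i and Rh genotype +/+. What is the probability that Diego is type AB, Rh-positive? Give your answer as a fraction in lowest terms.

Diego's father's ABO genotype from i i × I^A I^B: 1/2 I^A i, 1/2 I^B i.
Crossing each possibility with the mother I^B i and summing P(type AB): 1/2·1/4 + 1/2·0 = 1/8.
Similarly for Rh via the father's Rh distribution: P(Rh+) = 1.
Independent loci: 1/8 × 1 = 1/8.

1/8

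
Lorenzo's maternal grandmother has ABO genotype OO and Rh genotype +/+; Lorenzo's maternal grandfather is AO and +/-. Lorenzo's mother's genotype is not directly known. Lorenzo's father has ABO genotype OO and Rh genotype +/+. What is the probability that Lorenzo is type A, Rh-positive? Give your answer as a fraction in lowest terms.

1/4

Lorenzo's mother's ABO genotype from OO × AO: 1/2 AO, 1/2 OO.
Crossing each possibility with the father OO and summing P(type A): 1/2·1/2 + 1/2·0 = 1/4.
Similarly for Rh via the mother's Rh distribution: P(Rh+) = 1.
Independent loci: 1/4 × 1 = 1/4.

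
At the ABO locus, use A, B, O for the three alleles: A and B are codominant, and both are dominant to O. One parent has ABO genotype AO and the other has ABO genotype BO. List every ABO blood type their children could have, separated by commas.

Gametes from AO × BO give offspring ABO genotypes AB, AO, BO, OO, i.e. phenotypes O, A, B, AB.

O, A, B, AB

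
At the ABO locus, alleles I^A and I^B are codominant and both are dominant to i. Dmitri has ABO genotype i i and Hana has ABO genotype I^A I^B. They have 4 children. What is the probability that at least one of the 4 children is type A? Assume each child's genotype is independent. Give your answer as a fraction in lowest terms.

ABO cross i i × I^A I^B → 1/2 A, 1/2 B.
So P(type A) = 1/2 per child.
P(none) = (1/2)^4 = 1/16; P(at least one) = 1 − 1/16 = 15/16.

15/16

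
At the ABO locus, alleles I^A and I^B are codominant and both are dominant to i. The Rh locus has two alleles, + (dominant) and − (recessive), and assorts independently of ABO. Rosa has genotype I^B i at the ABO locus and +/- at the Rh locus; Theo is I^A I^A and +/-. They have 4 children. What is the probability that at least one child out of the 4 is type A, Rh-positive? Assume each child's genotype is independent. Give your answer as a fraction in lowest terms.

3471/4096

ABO cross I^B i × I^A I^A → 1/2 A, 1/2 AB.
Rh cross +/- × +/- → 3/4 Rh+, 1/4 Rh-; so P(type A, Rh-positive) = 1/2 × 3/4 = 3/8 per child.
P(none) = (5/8)^4 = 625/4096; P(at least one) = 1 − 625/4096 = 3471/4096.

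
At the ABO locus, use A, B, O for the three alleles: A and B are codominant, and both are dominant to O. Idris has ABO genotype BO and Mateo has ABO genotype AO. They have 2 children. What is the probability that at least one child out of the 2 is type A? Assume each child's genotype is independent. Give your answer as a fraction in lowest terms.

7/16

ABO cross BO × AO → 1/4 O, 1/4 A, 1/4 B, 1/4 AB.
So P(type A) = 1/4 per child.
P(none) = (3/4)^2 = 9/16; P(at least one) = 1 − 9/16 = 7/16.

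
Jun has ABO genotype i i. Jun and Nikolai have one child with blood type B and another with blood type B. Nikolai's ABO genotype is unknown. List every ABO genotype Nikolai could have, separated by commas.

For each candidate genotype of Nikolai, check whether crossing it with i i can produce every observed child phenotype.
  I^A I^A → possible child types {A} ✗
  I^A I^B → possible child types {A, B} ✓
  I^A i → possible child types {O, A} ✗
  I^B I^B → possible child types {B} ✓
  I^B i → possible child types {O, B} ✓
  i i → possible child types {O} ✗

I^A I^B, I^B I^B, I^B i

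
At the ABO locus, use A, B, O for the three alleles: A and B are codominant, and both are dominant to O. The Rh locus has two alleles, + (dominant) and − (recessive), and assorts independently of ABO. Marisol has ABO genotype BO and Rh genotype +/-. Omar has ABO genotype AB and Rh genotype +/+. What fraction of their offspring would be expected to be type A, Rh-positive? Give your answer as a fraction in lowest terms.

ABO cross BO × AB → offspring phenotypes: 1/4 A, 1/2 B, 1/4 AB.
Rh cross +/- × +/+ → 1 Rh+.
Independent loci: P(type A, Rh-positive) = 1/4 × 1 = 1/4.

1/4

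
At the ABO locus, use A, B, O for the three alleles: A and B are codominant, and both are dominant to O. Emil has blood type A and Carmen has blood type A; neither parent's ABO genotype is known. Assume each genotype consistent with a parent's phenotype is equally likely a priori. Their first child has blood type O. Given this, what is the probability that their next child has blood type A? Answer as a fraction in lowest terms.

3/4

Possible genotypes: Emil ∈ {AA, AO}; Carmen ∈ {AA, AO}.
Weight each parental genotype pair by prior × P(type-O child):
  AO × AO: posterior weight 1; P(next child type A) = 3/4.
Weighted sum = 3/4.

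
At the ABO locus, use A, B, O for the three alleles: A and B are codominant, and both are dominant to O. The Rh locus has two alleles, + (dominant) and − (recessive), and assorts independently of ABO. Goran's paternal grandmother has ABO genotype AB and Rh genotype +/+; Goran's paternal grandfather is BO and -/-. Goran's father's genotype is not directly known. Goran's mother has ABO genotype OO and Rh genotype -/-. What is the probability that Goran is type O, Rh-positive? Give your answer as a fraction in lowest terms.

Goran's father's ABO genotype from AB × BO: 1/4 AB, 1/4 AO, 1/4 BB, 1/4 BO.
Crossing each possibility with the mother OO and summing P(type O): 1/4·0 + 1/4·1/2 + 1/4·0 + 1/4·1/2 = 1/4.
Similarly for Rh via the father's Rh distribution: P(Rh+) = 1/2.
Independent loci: 1/4 × 1/2 = 1/8.

1/8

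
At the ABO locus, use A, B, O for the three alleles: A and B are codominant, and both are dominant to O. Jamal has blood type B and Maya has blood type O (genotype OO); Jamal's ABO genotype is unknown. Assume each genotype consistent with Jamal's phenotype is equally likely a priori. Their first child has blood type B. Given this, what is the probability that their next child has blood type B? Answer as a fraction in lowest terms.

Possible genotypes: Jamal ∈ {BB, BO}; Maya ∈ {OO}.
Weight each parental genotype pair by prior × P(type-B child):
  BB × OO: posterior weight 2/3; P(next child type B) = 1.
  BO × OO: posterior weight 1/3; P(next child type B) = 1/2.
Weighted sum = 5/6.

5/6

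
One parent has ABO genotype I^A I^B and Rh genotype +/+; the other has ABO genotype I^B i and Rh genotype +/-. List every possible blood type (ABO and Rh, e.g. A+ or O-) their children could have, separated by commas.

A+, B+, AB+

Gametes from I^A I^B × I^B i give offspring ABO genotypes I^A I^B, I^A i, I^B I^B, I^B i, i.e. phenotypes A, B, AB.
Rh cross +/+ × +/- → phenotypes Rh+.
Combining independently: A+, B+, AB+.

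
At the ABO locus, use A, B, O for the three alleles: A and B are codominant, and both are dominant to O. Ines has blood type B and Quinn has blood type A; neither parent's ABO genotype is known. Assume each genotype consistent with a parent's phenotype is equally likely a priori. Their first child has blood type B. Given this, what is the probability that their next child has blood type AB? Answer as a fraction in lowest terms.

5/12

Possible genotypes: Ines ∈ {BB, BO}; Quinn ∈ {AA, AO}.
Weight each parental genotype pair by prior × P(type-B child):
  BB × AO: posterior weight 2/3; P(next child type AB) = 1/2.
  BO × AO: posterior weight 1/3; P(next child type AB) = 1/4.
Weighted sum = 5/12.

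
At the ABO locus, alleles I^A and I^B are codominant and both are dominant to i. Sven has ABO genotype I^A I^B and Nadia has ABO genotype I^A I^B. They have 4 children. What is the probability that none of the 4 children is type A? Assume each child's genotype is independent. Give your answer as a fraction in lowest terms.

ABO cross I^A I^B × I^A I^B → 1/4 A, 1/4 B, 1/2 AB.
So P(type A) = 1/4 per child.
P(not type A) = 3/4 for one child; (3/4)^4 = 81/256.

81/256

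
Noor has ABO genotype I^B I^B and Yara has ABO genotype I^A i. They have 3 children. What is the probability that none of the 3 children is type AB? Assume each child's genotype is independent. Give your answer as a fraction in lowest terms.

1/8

ABO cross I^B I^B × I^A i → 1/2 B, 1/2 AB.
So P(type AB) = 1/2 per child.
P(not type AB) = 1/2 for one child; (1/2)^3 = 1/8.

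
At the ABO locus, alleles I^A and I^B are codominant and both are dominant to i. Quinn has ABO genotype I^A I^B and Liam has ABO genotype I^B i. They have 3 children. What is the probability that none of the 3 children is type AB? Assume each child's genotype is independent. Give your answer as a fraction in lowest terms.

27/64

ABO cross I^A I^B × I^B i → 1/4 A, 1/2 B, 1/4 AB.
So P(type AB) = 1/4 per child.
P(not type AB) = 3/4 for one child; (3/4)^3 = 27/64.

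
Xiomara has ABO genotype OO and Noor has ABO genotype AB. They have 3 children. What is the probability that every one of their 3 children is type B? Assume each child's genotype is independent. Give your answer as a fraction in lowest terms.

1/8

ABO cross OO × AB → 1/2 A, 1/2 B.
So P(type B) = 1/2 per child.
All 3 independent: (1/2)^3 = 1/8.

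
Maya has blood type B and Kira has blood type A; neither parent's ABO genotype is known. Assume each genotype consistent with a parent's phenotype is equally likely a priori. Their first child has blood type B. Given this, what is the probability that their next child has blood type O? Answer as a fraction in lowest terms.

1/12

Possible genotypes: Maya ∈ {BB, BO}; Kira ∈ {AA, AO}.
Weight each parental genotype pair by prior × P(type-B child):
  BB × AO: posterior weight 2/3; P(next child type O) = 0.
  BO × AO: posterior weight 1/3; P(next child type O) = 1/4.
Weighted sum = 1/12.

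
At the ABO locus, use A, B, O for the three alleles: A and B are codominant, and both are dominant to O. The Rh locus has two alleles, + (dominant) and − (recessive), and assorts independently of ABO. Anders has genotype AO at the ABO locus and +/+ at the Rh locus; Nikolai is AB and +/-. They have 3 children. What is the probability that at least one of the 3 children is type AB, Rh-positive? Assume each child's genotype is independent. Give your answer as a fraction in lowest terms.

ABO cross AO × AB → 1/2 A, 1/4 B, 1/4 AB.
Rh cross +/+ × +/- → 1 Rh+; so P(type AB, Rh-positive) = 1/4 × 1 = 1/4 per child.
P(none) = (3/4)^3 = 27/64; P(at least one) = 1 − 27/64 = 37/64.

37/64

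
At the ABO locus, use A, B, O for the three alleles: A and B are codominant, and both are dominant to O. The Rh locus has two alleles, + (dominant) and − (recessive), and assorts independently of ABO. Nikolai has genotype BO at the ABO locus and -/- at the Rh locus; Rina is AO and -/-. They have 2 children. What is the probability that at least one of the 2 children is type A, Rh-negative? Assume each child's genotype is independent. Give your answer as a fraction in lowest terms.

ABO cross BO × AO → 1/4 O, 1/4 A, 1/4 B, 1/4 AB.
Rh cross -/- × -/- → 1 Rh-; so P(type A, Rh-negative) = 1/4 × 1 = 1/4 per child.
P(none) = (3/4)^2 = 9/16; P(at least one) = 1 − 9/16 = 7/16.

7/16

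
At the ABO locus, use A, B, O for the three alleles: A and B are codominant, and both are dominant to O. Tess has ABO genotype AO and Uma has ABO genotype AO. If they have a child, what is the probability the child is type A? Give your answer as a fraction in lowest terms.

ABO cross AO × AO → offspring phenotypes: 1/4 O, 3/4 A.
So P(type A) = 3/4.

3/4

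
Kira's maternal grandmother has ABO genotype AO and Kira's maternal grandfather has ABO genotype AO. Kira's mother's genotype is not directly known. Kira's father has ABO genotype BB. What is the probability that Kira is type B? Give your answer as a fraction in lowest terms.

1/2

Kira's mother's ABO genotype from AO × AO: 1/4 AA, 1/2 AO, 1/4 OO.
Crossing each possibility with the father BB and summing P(type B): 1/4·0 + 1/2·1/2 + 1/4·1 = 1/2.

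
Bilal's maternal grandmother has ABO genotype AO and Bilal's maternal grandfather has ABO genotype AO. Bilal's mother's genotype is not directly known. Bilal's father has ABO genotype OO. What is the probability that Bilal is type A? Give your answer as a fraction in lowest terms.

Bilal's mother's ABO genotype from AO × AO: 1/4 AA, 1/2 AO, 1/4 OO.
Crossing each possibility with the father OO and summing P(type A): 1/4·1 + 1/2·1/2 + 1/4·0 = 1/2.

1/2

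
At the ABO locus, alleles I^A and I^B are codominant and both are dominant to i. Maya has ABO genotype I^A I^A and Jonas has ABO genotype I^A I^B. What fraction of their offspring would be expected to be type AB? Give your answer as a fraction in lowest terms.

ABO cross I^A I^A × I^A I^B → offspring phenotypes: 1/2 A, 1/2 AB.
So P(type AB) = 1/2.

1/2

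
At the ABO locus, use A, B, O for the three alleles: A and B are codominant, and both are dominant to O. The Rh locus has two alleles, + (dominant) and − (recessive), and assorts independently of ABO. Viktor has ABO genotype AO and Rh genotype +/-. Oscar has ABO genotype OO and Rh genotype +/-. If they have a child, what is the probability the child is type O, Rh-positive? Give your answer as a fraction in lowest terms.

ABO cross AO × OO → offspring phenotypes: 1/2 O, 1/2 A.
Rh cross +/- × +/- → 3/4 Rh+, 1/4 Rh-.
Independent loci: P(type O, Rh-positive) = 1/2 × 3/4 = 3/8.

3/8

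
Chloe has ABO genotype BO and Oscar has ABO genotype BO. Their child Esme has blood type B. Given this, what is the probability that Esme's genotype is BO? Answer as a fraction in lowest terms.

Cross BO × BO → 1/4 BB, 1/2 BO, 1/4 OO.
Type-B genotypes among offspring: BB (1/4), BO (1/2); total 3/4.
P(BO | type B) = (1/2) / (3/4) = 2/3.

2/3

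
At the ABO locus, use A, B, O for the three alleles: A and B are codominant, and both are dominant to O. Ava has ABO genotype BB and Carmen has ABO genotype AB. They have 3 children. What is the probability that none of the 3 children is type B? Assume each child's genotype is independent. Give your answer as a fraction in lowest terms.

ABO cross BB × AB → 1/2 B, 1/2 AB.
So P(type B) = 1/2 per child.
P(not type B) = 1/2 for one child; (1/2)^3 = 1/8.

1/8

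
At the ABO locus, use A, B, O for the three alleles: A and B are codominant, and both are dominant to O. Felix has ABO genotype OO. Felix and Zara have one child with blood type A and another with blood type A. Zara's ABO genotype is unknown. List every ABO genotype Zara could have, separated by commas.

AA, AB, AO

For each candidate genotype of Zara, check whether crossing it with OO can produce every observed child phenotype.
  AA → possible child types {A} ✓
  AB → possible child types {A, B} ✓
  AO → possible child types {O, A} ✓
  BB → possible child types {B} ✗
  BO → possible child types {O, B} ✗
  OO → possible child types {O} ✗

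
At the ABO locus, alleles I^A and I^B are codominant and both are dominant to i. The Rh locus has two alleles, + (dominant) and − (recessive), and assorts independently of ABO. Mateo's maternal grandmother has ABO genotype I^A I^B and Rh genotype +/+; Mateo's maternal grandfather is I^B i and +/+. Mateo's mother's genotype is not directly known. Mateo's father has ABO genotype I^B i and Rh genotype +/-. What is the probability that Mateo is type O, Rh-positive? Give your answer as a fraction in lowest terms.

1/8

Mateo's mother's ABO genotype from I^A I^B × I^B i: 1/4 I^A I^B, 1/4 I^A i, 1/4 I^B I^B, 1/4 I^B i.
Crossing each possibility with the father I^B i and summing P(type O): 1/4·0 + 1/4·1/4 + 1/4·0 + 1/4·1/4 = 1/8.
Similarly for Rh via the mother's Rh distribution: P(Rh+) = 1.
Independent loci: 1/8 × 1 = 1/8.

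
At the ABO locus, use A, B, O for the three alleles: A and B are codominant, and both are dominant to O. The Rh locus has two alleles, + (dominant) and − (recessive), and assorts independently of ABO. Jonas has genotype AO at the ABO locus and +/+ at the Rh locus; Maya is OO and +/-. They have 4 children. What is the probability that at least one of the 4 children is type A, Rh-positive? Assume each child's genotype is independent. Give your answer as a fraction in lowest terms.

15/16

ABO cross AO × OO → 1/2 O, 1/2 A.
Rh cross +/+ × +/- → 1 Rh+; so P(type A, Rh-positive) = 1/2 × 1 = 1/2 per child.
P(none) = (1/2)^4 = 1/16; P(at least one) = 1 − 1/16 = 15/16.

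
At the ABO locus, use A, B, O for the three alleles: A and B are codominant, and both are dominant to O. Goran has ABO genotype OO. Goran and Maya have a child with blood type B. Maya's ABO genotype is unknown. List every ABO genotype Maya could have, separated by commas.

AB, BB, BO

For each candidate genotype of Maya, check whether crossing it with OO can produce every observed child phenotype.
  AA → possible child types {A} ✗
  AB → possible child types {A, B} ✓
  AO → possible child types {O, A} ✗
  BB → possible child types {B} ✓
  BO → possible child types {O, B} ✓
  OO → possible child types {O} ✗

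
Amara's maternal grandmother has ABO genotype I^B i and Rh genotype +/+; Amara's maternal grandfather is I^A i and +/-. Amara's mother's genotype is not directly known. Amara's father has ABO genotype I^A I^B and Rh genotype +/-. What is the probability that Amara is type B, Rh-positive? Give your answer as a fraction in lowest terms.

21/64

Amara's mother's ABO genotype from I^B i × I^A i: 1/4 I^A I^B, 1/4 I^A i, 1/4 I^B i, 1/4 i i.
Crossing each possibility with the father I^A I^B and summing P(type B): 1/4·1/4 + 1/4·1/4 + 1/4·1/2 + 1/4·1/2 = 3/8.
Similarly for Rh via the mother's Rh distribution: P(Rh+) = 7/8.
Independent loci: 3/8 × 7/8 = 21/64.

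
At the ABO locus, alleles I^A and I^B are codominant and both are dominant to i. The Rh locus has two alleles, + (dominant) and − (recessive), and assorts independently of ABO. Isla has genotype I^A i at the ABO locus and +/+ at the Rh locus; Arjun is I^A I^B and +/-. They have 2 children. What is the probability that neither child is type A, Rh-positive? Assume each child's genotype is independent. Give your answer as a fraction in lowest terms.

1/4

ABO cross I^A i × I^A I^B → 1/2 A, 1/4 B, 1/4 AB.
Rh cross +/+ × +/- → 1 Rh+; so P(type A, Rh-positive) = 1/2 × 1 = 1/2 per child.
P(not type A, Rh-positive) = 1/2 for one child; (1/2)^2 = 1/4.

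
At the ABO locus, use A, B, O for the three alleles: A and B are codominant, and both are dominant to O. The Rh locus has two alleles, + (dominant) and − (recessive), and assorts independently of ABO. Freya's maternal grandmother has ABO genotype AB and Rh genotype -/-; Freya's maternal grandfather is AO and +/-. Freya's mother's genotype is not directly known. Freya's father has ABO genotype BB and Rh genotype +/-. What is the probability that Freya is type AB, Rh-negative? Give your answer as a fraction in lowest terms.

Freya's mother's ABO genotype from AB × AO: 1/4 AA, 1/4 AB, 1/4 AO, 1/4 BO.
Crossing each possibility with the father BB and summing P(type AB): 1/4·1 + 1/4·1/2 + 1/4·1/2 + 1/4·0 = 1/2.
Similarly for Rh via the mother's Rh distribution: P(Rh-) = 3/8.
Independent loci: 1/2 × 3/8 = 3/16.

3/16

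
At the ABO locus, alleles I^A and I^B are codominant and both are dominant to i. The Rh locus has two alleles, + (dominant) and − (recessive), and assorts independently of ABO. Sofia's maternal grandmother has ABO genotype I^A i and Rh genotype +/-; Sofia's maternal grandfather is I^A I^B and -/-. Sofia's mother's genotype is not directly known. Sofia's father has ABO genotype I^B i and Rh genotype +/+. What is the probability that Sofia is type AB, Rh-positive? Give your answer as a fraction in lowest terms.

1/4

Sofia's mother's ABO genotype from I^A i × I^A I^B: 1/4 I^A I^A, 1/4 I^A I^B, 1/4 I^A i, 1/4 I^B i.
Crossing each possibility with the father I^B i and summing P(type AB): 1/4·1/2 + 1/4·1/4 + 1/4·1/4 + 1/4·0 = 1/4.
Similarly for Rh via the mother's Rh distribution: P(Rh+) = 1.
Independent loci: 1/4 × 1 = 1/4.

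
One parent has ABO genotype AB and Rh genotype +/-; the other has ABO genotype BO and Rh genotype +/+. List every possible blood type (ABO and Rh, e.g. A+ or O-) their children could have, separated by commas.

A+, B+, AB+

Gametes from AB × BO give offspring ABO genotypes AB, AO, BB, BO, i.e. phenotypes A, B, AB.
Rh cross +/- × +/+ → phenotypes Rh+.
Combining independently: A+, B+, AB+.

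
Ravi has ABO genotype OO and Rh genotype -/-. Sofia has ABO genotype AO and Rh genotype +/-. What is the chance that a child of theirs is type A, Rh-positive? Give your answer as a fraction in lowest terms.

1/4

ABO cross OO × AO → offspring phenotypes: 1/2 O, 1/2 A.
Rh cross -/- × +/- → 1/2 Rh+, 1/2 Rh-.
Independent loci: P(type A, Rh-positive) = 1/2 × 1/2 = 1/4.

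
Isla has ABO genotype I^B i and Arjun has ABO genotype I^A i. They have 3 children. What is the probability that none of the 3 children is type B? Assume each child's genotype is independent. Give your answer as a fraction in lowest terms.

ABO cross I^B i × I^A i → 1/4 O, 1/4 A, 1/4 B, 1/4 AB.
So P(type B) = 1/4 per child.
P(not type B) = 3/4 for one child; (3/4)^3 = 27/64.

27/64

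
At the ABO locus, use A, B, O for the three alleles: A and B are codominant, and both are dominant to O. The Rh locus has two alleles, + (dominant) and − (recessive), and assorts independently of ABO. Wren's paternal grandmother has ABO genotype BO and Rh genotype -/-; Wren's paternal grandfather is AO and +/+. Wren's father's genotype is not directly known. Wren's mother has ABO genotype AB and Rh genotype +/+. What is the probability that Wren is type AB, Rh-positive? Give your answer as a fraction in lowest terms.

Wren's father's ABO genotype from BO × AO: 1/4 AB, 1/4 AO, 1/4 BO, 1/4 OO.
Crossing each possibility with the mother AB and summing P(type AB): 1/4·1/2 + 1/4·1/4 + 1/4·1/4 + 1/4·0 = 1/4.
Similarly for Rh via the father's Rh distribution: P(Rh+) = 1.
Independent loci: 1/4 × 1 = 1/4.

1/4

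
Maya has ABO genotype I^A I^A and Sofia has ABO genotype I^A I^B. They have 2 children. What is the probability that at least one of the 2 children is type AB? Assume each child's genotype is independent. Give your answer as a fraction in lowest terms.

3/4

ABO cross I^A I^A × I^A I^B → 1/2 A, 1/2 AB.
So P(type AB) = 1/2 per child.
P(none) = (1/2)^2 = 1/4; P(at least one) = 1 − 1/4 = 3/4.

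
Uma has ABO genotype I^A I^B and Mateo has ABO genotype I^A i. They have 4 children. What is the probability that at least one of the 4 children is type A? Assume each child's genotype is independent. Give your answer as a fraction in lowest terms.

15/16

ABO cross I^A I^B × I^A i → 1/2 A, 1/4 B, 1/4 AB.
So P(type A) = 1/2 per child.
P(none) = (1/2)^4 = 1/16; P(at least one) = 1 − 1/16 = 15/16.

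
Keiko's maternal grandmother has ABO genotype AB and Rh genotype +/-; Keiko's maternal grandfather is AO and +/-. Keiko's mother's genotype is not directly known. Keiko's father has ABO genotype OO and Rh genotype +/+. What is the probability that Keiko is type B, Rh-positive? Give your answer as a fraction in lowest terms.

1/4

Keiko's mother's ABO genotype from AB × AO: 1/4 AA, 1/4 AB, 1/4 AO, 1/4 BO.
Crossing each possibility with the father OO and summing P(type B): 1/4·0 + 1/4·1/2 + 1/4·0 + 1/4·1/2 = 1/4.
Similarly for Rh via the mother's Rh distribution: P(Rh+) = 1.
Independent loci: 1/4 × 1 = 1/4.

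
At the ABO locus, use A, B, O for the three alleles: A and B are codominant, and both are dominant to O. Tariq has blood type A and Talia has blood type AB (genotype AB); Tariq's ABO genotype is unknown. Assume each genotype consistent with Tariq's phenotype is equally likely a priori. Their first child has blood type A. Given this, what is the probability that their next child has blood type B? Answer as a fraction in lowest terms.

Possible genotypes: Tariq ∈ {AA, AO}; Talia ∈ {AB}.
Weight each parental genotype pair by prior × P(type-A child):
  AA × AB: posterior weight 1/2; P(next child type B) = 0.
  AO × AB: posterior weight 1/2; P(next child type B) = 1/4.
Weighted sum = 1/8.

1/8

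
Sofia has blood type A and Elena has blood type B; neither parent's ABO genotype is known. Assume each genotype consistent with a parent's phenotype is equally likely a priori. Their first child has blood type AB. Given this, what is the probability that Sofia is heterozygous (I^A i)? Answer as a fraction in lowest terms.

Possible genotypes: Sofia ∈ {I^A I^A, I^A i}; Elena ∈ {I^B I^B, I^B i}.
Weight each parental genotype pair by prior × P(type-AB child):
  I^A I^A × I^B I^B: posterior weight 4/9.
  I^A I^A × I^B i: posterior weight 2/9.
  I^A i × I^B I^B: posterior weight 2/9.
  I^A i × I^B i: posterior weight 1/9.
Sum the posterior weight over pairs where Sofia is I^A i: 1/3.

1/3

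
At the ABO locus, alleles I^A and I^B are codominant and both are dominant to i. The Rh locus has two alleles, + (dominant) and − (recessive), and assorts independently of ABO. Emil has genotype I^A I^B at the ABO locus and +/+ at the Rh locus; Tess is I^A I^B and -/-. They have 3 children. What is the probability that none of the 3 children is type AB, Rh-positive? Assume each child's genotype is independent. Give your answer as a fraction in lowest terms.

1/8

ABO cross I^A I^B × I^A I^B → 1/4 A, 1/4 B, 1/2 AB.
Rh cross +/+ × -/- → 1 Rh+; so P(type AB, Rh-positive) = 1/2 × 1 = 1/2 per child.
P(not type AB, Rh-positive) = 1/2 for one child; (1/2)^3 = 1/8.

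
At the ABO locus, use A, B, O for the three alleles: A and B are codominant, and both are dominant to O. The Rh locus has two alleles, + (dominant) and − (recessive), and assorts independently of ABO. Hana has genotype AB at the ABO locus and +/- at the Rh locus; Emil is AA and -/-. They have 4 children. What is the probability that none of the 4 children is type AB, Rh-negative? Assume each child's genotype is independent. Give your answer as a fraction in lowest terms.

ABO cross AB × AA → 1/2 A, 1/2 AB.
Rh cross +/- × -/- → 1/2 Rh+, 1/2 Rh-; so P(type AB, Rh-negative) = 1/2 × 1/2 = 1/4 per child.
P(not type AB, Rh-negative) = 3/4 for one child; (3/4)^4 = 81/256.

81/256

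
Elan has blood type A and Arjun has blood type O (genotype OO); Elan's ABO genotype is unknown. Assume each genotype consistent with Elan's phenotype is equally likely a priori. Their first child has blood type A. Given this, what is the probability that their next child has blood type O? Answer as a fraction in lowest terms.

Possible genotypes: Elan ∈ {AA, AO}; Arjun ∈ {OO}.
Weight each parental genotype pair by prior × P(type-A child):
  AA × OO: posterior weight 2/3; P(next child type O) = 0.
  AO × OO: posterior weight 1/3; P(next child type O) = 1/2.
Weighted sum = 1/6.

1/6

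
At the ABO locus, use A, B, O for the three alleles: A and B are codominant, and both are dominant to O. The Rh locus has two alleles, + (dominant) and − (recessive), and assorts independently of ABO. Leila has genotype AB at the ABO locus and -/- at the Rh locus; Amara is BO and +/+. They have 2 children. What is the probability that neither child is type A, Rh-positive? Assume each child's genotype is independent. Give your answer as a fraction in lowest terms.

9/16

ABO cross AB × BO → 1/4 A, 1/2 B, 1/4 AB.
Rh cross -/- × +/+ → 1 Rh+; so P(type A, Rh-positive) = 1/4 × 1 = 1/4 per child.
P(not type A, Rh-positive) = 3/4 for one child; (3/4)^2 = 9/16.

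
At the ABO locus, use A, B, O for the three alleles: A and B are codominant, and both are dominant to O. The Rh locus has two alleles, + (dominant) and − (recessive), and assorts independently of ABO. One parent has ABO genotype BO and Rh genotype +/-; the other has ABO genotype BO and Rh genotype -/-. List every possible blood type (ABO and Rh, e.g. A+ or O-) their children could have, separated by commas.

O+, O-, B+, B-

Gametes from BO × BO give offspring ABO genotypes BB, BO, OO, i.e. phenotypes O, B.
Rh cross +/- × -/- → phenotypes Rh+, Rh-.
Combining independently: O+, O-, B+, B-.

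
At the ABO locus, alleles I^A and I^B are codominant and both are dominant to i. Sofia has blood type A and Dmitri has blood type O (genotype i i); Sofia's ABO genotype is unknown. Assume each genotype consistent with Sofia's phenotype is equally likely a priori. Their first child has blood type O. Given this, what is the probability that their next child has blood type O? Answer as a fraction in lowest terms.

Possible genotypes: Sofia ∈ {I^A I^A, I^A i}; Dmitri ∈ {i i}.
Weight each parental genotype pair by prior × P(type-O child):
  I^A i × i i: posterior weight 1; P(next child type O) = 1/2.
Weighted sum = 1/2.

1/2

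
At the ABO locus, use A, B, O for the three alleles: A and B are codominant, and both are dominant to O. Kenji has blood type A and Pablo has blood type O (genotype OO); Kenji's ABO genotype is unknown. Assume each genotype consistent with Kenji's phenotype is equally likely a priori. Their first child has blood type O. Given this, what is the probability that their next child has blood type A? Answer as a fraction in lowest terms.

Possible genotypes: Kenji ∈ {AA, AO}; Pablo ∈ {OO}.
Weight each parental genotype pair by prior × P(type-O child):
  AO × OO: posterior weight 1; P(next child type A) = 1/2.
Weighted sum = 1/2.

1/2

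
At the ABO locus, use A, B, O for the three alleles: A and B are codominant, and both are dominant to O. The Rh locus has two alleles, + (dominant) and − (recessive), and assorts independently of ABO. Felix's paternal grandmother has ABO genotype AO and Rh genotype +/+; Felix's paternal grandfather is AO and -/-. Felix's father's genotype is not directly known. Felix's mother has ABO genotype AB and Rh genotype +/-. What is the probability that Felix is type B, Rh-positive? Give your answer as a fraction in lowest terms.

3/16

Felix's father's ABO genotype from AO × AO: 1/4 AA, 1/2 AO, 1/4 OO.
Crossing each possibility with the mother AB and summing P(type B): 1/4·0 + 1/2·1/4 + 1/4·1/2 = 1/4.
Similarly for Rh via the father's Rh distribution: P(Rh+) = 3/4.
Independent loci: 1/4 × 3/4 = 3/16.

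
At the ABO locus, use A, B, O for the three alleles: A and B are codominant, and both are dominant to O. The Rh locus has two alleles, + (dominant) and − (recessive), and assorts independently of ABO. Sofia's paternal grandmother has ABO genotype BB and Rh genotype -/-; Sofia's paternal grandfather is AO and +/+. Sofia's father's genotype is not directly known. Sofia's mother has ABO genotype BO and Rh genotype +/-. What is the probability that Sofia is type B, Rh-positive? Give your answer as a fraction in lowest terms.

Sofia's father's ABO genotype from BB × AO: 1/2 AB, 1/2 BO.
Crossing each possibility with the mother BO and summing P(type B): 1/2·1/2 + 1/2·3/4 = 5/8.
Similarly for Rh via the father's Rh distribution: P(Rh+) = 3/4.
Independent loci: 5/8 × 3/4 = 15/32.

15/32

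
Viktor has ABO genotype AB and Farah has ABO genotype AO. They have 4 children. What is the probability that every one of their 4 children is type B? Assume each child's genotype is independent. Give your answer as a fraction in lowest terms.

ABO cross AB × AO → 1/2 A, 1/4 B, 1/4 AB.
So P(type B) = 1/4 per child.
All 4 independent: (1/4)^4 = 1/256.

1/256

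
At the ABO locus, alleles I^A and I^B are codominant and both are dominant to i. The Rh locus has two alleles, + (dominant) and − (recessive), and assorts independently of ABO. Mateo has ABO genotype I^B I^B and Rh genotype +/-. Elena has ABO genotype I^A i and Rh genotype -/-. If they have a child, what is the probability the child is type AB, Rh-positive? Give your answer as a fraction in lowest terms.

1/4

ABO cross I^B I^B × I^A i → offspring phenotypes: 1/2 B, 1/2 AB.
Rh cross +/- × -/- → 1/2 Rh+, 1/2 Rh-.
Independent loci: P(type AB, Rh-positive) = 1/2 × 1/2 = 1/4.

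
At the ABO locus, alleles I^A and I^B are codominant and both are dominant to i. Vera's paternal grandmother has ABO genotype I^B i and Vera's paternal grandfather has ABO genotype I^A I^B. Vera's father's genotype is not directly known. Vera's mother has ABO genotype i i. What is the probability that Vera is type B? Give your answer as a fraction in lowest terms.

1/2

Vera's father's ABO genotype from I^B i × I^A I^B: 1/4 I^A I^B, 1/4 I^A i, 1/4 I^B I^B, 1/4 I^B i.
Crossing each possibility with the mother i i and summing P(type B): 1/4·1/2 + 1/4·0 + 1/4·1 + 1/4·1/2 = 1/2.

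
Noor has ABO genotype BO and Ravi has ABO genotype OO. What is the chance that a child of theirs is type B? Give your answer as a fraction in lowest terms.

ABO cross BO × OO → offspring phenotypes: 1/2 O, 1/2 B.
So P(type B) = 1/2.

1/2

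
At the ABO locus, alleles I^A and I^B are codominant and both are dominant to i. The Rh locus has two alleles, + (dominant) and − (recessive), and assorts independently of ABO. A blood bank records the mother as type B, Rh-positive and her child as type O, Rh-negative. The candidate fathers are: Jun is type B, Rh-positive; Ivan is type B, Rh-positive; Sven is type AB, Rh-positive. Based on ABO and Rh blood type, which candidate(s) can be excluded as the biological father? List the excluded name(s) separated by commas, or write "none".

A candidate is excluded only if no genotype consistent with his phenotype could produce a type O, Rh-negative child with a type B, Rh-positive mother.
Sven (type AB, Rh+): no genotype consistent with that phenotype can produce a type-O Rh- child with a type-B mother.

Sven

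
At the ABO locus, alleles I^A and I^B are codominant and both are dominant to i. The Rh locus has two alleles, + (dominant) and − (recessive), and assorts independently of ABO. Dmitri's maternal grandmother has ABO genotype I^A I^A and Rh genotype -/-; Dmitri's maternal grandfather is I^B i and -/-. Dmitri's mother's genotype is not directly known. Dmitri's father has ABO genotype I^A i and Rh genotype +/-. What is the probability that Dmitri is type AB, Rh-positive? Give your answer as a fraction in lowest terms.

Dmitri's mother's ABO genotype from I^A I^A × I^B i: 1/2 I^A I^B, 1/2 I^A i.
Crossing each possibility with the father I^A i and summing P(type AB): 1/2·1/4 + 1/2·0 = 1/8.
Similarly for Rh via the mother's Rh distribution: P(Rh+) = 1/2.
Independent loci: 1/8 × 1/2 = 1/16.

1/16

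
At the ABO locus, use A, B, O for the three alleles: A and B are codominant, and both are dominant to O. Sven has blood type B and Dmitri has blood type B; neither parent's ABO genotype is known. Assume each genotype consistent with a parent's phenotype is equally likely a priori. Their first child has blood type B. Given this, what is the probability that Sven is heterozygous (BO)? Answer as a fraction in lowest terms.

Possible genotypes: Sven ∈ {BB, BO}; Dmitri ∈ {BB, BO}.
Weight each parental genotype pair by prior × P(type-B child):
  BB × BB: posterior weight 4/15.
  BB × BO: posterior weight 4/15.
  BO × BB: posterior weight 4/15.
  BO × BO: posterior weight 1/5.
Sum the posterior weight over pairs where Sven is BO: 7/15.

7/15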